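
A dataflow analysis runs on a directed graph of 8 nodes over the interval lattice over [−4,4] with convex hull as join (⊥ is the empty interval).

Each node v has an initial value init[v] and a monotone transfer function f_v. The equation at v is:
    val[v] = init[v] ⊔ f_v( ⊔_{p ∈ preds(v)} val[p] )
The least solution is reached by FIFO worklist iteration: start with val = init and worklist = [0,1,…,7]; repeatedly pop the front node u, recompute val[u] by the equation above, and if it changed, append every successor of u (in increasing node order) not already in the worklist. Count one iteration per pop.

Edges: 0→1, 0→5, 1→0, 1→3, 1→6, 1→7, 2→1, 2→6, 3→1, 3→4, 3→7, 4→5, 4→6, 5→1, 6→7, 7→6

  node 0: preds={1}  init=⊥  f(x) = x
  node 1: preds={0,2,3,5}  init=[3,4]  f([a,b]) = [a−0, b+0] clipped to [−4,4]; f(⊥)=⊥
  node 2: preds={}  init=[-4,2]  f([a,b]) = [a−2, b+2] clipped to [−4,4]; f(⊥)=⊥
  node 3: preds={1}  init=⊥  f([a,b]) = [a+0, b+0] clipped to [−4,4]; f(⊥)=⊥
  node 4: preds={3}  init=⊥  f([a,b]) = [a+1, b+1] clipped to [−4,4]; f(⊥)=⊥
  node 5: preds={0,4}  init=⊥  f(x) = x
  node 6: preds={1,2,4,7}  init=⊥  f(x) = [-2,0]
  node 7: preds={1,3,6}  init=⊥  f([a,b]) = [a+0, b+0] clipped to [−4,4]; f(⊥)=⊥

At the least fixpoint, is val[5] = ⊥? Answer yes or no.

no

Iteration log — 13 steps:
  step 1. node 0  ⊔preds=[3,4]  new=[3,4]  old=⊥  +wl: 
  step 2. node 1  ⊔preds=[-4,4]  new=[-4,4]  old=[3,4]  +wl: 0
  step 3. node 2  ⊔preds=⊥  new=[-4,2]  stable
  step 4. node 3  ⊔preds=[-4,4]  new=[-4,4]  old=⊥  +wl: 1
  step 5. node 4  ⊔preds=[-4,4]  new=[-3,4]  old=⊥  +wl: 
  step 6. node 5  ⊔preds=[-3,4]  new=[-3,4]  old=⊥  +wl: 
  step 7. node 6  ⊔preds=[-4,4]  new=[-2,0]  old=⊥  +wl: 
  step 8. node 7  ⊔preds=[-4,4]  new=[-4,4]  old=⊥  +wl: 6
  step 9. node 0  ⊔preds=[-4,4]  new=[-4,4]  old=[3,4]  +wl: 5
  step 10. node 1  ⊔preds=[-4,4]  new=[-4,4]  stable
  step 11. node 6  ⊔preds=[-4,4]  new=[-2,0]  stable
  step 12. node 5  ⊔preds=[-4,4]  new=[-4,4]  old=[-3,4]  +wl: 1
  step 13. node 1  ⊔preds=[-4,4]  new=[-4,4]  stable

Least fixpoint reached:
  node 0: [-4,4]
  node 1: [-4,4]
  node 2: [-4,2]
  node 3: [-4,4]
  node 4: [-3,4]
  node 5: [-4,4]
  node 6: [-2,0]
  node 7: [-4,4]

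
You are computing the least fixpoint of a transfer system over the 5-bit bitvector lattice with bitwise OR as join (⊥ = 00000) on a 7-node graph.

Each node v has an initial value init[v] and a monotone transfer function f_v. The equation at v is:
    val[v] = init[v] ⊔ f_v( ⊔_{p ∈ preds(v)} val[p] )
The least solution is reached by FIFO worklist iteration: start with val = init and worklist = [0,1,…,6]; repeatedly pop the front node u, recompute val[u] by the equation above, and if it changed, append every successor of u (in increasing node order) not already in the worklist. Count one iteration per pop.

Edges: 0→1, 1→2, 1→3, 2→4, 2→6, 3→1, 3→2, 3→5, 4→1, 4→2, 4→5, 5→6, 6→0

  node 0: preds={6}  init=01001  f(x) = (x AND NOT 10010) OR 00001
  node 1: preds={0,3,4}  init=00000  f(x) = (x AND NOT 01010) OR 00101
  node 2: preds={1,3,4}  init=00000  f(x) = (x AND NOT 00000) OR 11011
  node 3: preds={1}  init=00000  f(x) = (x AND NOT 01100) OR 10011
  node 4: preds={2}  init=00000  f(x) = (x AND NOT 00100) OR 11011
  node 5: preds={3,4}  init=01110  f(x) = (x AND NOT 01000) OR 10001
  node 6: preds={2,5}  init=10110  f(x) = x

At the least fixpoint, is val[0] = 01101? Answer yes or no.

Worklist (11 pops):
  #1 pop 0: in=10110 → 01101 (was 01001); enqueue []
  #2 pop 1: in=01101 → 00101 (was 00000); enqueue []
  #3 pop 2: in=00101 → 11111 (was 00000); enqueue []
  #4 pop 3: in=00101 → 10011 (was 00000); enqueue [1,2]
  #5 pop 4: in=11111 → 11011 (was 00000); enqueue []
  #6 pop 5: in=11011 → 11111 (was 01110); enqueue []
  #7 pop 6: in=11111 → 11111 (was 10110); enqueue [0]
  #8 pop 1: in=11111 → 10101 (was 00101); enqueue [3]
  #9 pop 2: in=11111 → 11111 (no change)
  #10 pop 0: in=11111 → 01101 (no change)
  #11 pop 3: in=10101 → 10011 (no change)

Fixpoint:
  val[0] = 01101
  val[1] = 10101
  val[2] = 11111
  val[3] = 10011
  val[4] = 11011
  val[5] = 11111
  val[6] = 11111

yes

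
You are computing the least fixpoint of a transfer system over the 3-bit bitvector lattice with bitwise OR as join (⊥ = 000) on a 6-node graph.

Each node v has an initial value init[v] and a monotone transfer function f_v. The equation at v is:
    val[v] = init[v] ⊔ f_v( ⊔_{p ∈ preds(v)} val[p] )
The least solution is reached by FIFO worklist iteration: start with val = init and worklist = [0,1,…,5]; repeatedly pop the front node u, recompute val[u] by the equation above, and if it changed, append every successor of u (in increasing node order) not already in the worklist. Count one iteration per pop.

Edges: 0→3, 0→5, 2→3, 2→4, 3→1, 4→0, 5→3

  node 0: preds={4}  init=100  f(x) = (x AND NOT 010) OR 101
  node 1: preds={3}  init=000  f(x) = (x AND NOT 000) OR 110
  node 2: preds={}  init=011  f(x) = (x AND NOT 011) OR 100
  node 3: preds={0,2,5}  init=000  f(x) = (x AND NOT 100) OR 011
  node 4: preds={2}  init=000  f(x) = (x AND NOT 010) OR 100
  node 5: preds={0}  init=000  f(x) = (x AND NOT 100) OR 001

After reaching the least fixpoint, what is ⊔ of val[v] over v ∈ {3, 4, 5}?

111

Trace (9 dequeues):
  [1] u=0 | in 000 | out 101 | prev 100 | push {}
  [2] u=1 | in 000 | out 110 | prev 000 | push {}
  [3] u=2 | in 000 | out 111 | prev 011 | push {}
  [4] u=3 | in 111 | out 011 | prev 000 | push {1}
  [5] u=4 | in 111 | out 101 | prev 000 | push {0}
  [6] u=5 | in 101 | out 001 | prev 000 | push {3}
  [7] u=1 | in 011 | out 111 | prev 110 | push {}
  [8] u=0 | in 101 | out 101 | ==
  [9] u=3 | in 111 | out 011 | ==

Converged values:
  [0] 101
  [1] 111
  [2] 111
  [3] 011
  [4] 101
  [5] 001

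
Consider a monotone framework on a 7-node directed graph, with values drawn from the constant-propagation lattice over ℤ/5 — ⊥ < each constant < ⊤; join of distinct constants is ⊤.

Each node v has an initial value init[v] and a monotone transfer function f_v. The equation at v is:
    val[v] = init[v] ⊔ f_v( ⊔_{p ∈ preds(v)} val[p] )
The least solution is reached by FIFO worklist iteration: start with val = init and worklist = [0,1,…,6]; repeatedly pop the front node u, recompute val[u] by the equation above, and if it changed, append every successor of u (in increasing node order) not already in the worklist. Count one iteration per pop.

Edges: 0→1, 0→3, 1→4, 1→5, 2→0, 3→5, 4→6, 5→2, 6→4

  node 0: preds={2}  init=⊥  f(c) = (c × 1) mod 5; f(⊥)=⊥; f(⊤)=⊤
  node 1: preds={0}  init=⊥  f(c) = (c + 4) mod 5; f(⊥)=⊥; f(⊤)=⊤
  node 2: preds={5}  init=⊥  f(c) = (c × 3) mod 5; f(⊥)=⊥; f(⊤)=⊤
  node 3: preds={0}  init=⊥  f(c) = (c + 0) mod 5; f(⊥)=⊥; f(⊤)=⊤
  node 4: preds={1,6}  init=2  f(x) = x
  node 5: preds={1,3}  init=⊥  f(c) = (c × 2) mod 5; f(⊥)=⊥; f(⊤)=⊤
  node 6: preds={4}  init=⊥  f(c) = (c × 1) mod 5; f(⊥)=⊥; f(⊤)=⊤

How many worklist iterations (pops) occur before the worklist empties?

Iteration log — 8 steps:
  step 1. node 0  ⊔preds=⊥  new=⊥  stable
  step 2. node 1  ⊔preds=⊥  new=⊥  stable
  step 3. node 2  ⊔preds=⊥  new=⊥  stable
  step 4. node 3  ⊔preds=⊥  new=⊥  stable
  step 5. node 4  ⊔preds=⊥  new=2  stable
  step 6. node 5  ⊔preds=⊥  new=⊥  stable
  step 7. node 6  ⊔preds=2  new=2  old=⊥  +wl: 4
  step 8. node 4  ⊔preds=2  new=2  stable

Least fixpoint reached:
  node 0: ⊥
  node 1: ⊥
  node 2: ⊥
  node 3: ⊥
  node 4: 2
  node 5: ⊥
  node 6: 2

8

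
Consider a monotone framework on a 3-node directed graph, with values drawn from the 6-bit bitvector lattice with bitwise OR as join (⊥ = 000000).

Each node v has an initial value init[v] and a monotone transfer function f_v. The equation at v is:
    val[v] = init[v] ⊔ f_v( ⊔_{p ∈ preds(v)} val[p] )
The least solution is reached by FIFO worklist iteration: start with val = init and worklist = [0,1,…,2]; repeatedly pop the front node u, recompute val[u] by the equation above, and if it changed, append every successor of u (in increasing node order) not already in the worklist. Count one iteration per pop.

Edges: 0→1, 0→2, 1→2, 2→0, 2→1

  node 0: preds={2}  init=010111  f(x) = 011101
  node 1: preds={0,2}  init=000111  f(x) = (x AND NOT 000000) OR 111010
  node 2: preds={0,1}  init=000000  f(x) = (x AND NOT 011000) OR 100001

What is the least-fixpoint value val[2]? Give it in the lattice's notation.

Worklist (5 pops):
  #1 pop 0: in=000000 → 011111 (was 010111); enqueue []
  #2 pop 1: in=011111 → 111111 (was 000111); enqueue []
  #3 pop 2: in=111111 → 100111 (was 000000); enqueue [0,1]
  #4 pop 0: in=100111 → 011111 (no change)
  #5 pop 1: in=111111 → 111111 (no change)

Fixpoint:
  val[0] = 011111
  val[1] = 111111
  val[2] = 100111

100111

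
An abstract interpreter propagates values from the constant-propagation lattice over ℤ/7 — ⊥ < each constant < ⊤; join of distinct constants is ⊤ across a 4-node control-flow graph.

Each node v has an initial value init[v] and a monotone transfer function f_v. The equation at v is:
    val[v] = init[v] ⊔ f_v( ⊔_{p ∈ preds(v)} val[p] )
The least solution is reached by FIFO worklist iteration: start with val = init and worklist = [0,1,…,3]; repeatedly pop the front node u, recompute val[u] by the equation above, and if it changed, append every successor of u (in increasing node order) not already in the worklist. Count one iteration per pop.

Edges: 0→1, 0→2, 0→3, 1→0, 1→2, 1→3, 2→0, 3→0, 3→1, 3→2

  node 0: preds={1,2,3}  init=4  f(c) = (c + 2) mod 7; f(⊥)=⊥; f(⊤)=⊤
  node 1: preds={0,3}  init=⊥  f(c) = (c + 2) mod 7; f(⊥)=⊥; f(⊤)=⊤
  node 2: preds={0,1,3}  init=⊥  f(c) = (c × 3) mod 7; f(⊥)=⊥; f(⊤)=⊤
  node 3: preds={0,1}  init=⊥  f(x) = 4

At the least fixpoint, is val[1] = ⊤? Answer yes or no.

Iteration log — 9 steps:
  step 1. node 0  ⊔preds=⊥  new=4  stable
  step 2. node 1  ⊔preds=4  new=6  old=⊥  +wl: 0
  step 3. node 2  ⊔preds=⊤  new=⊤  old=⊥  +wl: 
  step 4. node 3  ⊔preds=⊤  new=4  old=⊥  +wl: 1,2
  step 5. node 0  ⊔preds=⊤  new=⊤  old=4  +wl: 3
  step 6. node 1  ⊔preds=⊤  new=⊤  old=6  +wl: 0
  step 7. node 2  ⊔preds=⊤  new=⊤  stable
  step 8. node 3  ⊔preds=⊤  new=4  stable
  step 9. node 0  ⊔preds=⊤  new=⊤  stable

Least fixpoint reached:
  node 0: ⊤
  node 1: ⊤
  node 2: ⊤
  node 3: 4

yes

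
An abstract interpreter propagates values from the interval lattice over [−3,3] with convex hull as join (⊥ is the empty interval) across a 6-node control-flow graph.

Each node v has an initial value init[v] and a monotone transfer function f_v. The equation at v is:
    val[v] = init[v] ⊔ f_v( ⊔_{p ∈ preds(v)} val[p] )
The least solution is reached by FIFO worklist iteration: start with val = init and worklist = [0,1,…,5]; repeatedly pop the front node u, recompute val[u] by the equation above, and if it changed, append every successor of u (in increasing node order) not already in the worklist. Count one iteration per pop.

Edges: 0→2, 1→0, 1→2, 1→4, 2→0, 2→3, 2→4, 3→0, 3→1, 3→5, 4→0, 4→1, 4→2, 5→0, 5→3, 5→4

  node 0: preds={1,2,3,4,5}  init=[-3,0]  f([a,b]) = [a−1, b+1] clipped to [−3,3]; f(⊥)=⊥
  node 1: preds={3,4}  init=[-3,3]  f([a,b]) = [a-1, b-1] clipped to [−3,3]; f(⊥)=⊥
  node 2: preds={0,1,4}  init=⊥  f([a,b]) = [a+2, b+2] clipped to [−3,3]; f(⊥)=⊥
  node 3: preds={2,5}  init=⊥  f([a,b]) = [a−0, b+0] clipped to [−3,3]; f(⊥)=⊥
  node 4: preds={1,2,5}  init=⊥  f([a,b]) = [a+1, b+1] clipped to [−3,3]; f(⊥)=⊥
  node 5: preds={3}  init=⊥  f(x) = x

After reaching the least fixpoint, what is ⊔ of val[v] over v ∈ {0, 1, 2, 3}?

[-3,3]

Iteration log — 11 steps:
  step 1. node 0  ⊔preds=[-3,3]  new=[-3,3]  old=[-3,0]  +wl: 
  step 2. node 1  ⊔preds=⊥  new=[-3,3]  stable
  step 3. node 2  ⊔preds=[-3,3]  new=[-1,3]  old=⊥  +wl: 0
  step 4. node 3  ⊔preds=[-1,3]  new=[-1,3]  old=⊥  +wl: 1
  step 5. node 4  ⊔preds=[-3,3]  new=[-2,3]  old=⊥  +wl: 2
  step 6. node 5  ⊔preds=[-1,3]  new=[-1,3]  old=⊥  +wl: 3,4
  step 7. node 0  ⊔preds=[-3,3]  new=[-3,3]  stable
  step 8. node 1  ⊔preds=[-2,3]  new=[-3,3]  stable
  step 9. node 2  ⊔preds=[-3,3]  new=[-1,3]  stable
  step 10. node 3  ⊔preds=[-1,3]  new=[-1,3]  stable
  step 11. node 4  ⊔preds=[-3,3]  new=[-2,3]  stable

Least fixpoint reached:
  node 0: [-3,3]
  node 1: [-3,3]
  node 2: [-1,3]
  node 3: [-1,3]
  node 4: [-2,3]
  node 5: [-1,3]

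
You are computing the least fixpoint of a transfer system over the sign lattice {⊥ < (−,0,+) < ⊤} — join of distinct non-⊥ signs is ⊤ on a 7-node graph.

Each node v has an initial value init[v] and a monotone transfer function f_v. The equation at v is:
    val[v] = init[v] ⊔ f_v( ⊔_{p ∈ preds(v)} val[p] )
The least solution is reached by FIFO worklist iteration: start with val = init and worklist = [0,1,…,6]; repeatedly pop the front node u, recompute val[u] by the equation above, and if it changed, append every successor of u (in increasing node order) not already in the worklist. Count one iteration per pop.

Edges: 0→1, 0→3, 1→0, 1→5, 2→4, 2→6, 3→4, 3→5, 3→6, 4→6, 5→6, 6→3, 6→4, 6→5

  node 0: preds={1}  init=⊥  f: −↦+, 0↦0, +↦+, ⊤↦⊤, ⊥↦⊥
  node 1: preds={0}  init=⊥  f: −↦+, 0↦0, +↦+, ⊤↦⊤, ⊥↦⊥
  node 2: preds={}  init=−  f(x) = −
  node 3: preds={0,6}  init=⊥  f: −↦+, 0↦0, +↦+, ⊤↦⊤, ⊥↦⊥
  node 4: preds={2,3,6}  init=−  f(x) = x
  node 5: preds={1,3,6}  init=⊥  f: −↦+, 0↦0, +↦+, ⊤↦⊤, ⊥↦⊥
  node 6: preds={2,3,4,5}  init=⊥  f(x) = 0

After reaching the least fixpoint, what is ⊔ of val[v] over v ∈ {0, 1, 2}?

Iteration log — 11 steps:
  step 1. node 0  ⊔preds=⊥  new=⊥  stable
  step 2. node 1  ⊔preds=⊥  new=⊥  stable
  step 3. node 2  ⊔preds=⊥  new=−  stable
  step 4. node 3  ⊔preds=⊥  new=⊥  stable
  step 5. node 4  ⊔preds=−  new=−  stable
  step 6. node 5  ⊔preds=⊥  new=⊥  stable
  step 7. node 6  ⊔preds=−  new=0  old=⊥  +wl: 3,4,5
  step 8. node 3  ⊔preds=0  new=0  old=⊥  +wl: 6
  step 9. node 4  ⊔preds=⊤  new=⊤  old=−  +wl: 
  step 10. node 5  ⊔preds=0  new=0  old=⊥  +wl: 
  step 11. node 6  ⊔preds=⊤  new=0  stable

Least fixpoint reached:
  node 0: ⊥
  node 1: ⊥
  node 2: −
  node 3: 0
  node 4: ⊤
  node 5: 0
  node 6: 0

−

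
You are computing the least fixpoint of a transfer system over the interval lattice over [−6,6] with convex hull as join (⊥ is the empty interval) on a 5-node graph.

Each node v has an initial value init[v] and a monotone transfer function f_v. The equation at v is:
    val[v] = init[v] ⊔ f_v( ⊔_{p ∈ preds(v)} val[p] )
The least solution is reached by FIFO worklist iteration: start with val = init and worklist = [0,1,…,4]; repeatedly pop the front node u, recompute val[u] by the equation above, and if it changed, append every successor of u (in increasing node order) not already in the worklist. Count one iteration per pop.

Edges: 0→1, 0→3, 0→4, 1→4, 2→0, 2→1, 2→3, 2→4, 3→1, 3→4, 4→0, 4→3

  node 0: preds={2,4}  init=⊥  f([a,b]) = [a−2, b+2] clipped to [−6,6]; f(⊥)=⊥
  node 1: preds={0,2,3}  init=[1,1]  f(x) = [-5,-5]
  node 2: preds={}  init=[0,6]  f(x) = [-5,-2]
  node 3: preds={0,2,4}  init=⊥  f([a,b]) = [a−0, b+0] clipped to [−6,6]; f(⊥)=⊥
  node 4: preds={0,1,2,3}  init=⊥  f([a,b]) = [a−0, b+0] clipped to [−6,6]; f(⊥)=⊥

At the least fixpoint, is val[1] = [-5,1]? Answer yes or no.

yes

Trace (12 dequeues):
  [1] u=0 | in [0,6] | out [-2,6] | prev ⊥ | push {}
  [2] u=1 | in [-2,6] | out [-5,1] | prev [1,1] | push {}
  [3] u=2 | in ⊥ | out [-5,6] | prev [0,6] | push {0,1}
  [4] u=3 | in [-5,6] | out [-5,6] | prev ⊥ | push {}
  [5] u=4 | in [-5,6] | out [-5,6] | prev ⊥ | push {3}
  [6] u=0 | in [-5,6] | out [-6,6] | prev [-2,6] | push {4}
  [7] u=1 | in [-6,6] | out [-5,1] | ==
  [8] u=3 | in [-6,6] | out [-6,6] | prev [-5,6] | push {1}
  [9] u=4 | in [-6,6] | out [-6,6] | prev [-5,6] | push {0,3}
  [10] u=1 | in [-6,6] | out [-5,1] | ==
  [11] u=0 | in [-6,6] | out [-6,6] | ==
  [12] u=3 | in [-6,6] | out [-6,6] | ==

Converged values:
  [0] [-6,6]
  [1] [-5,1]
  [2] [-5,6]
  [3] [-6,6]
  [4] [-6,6]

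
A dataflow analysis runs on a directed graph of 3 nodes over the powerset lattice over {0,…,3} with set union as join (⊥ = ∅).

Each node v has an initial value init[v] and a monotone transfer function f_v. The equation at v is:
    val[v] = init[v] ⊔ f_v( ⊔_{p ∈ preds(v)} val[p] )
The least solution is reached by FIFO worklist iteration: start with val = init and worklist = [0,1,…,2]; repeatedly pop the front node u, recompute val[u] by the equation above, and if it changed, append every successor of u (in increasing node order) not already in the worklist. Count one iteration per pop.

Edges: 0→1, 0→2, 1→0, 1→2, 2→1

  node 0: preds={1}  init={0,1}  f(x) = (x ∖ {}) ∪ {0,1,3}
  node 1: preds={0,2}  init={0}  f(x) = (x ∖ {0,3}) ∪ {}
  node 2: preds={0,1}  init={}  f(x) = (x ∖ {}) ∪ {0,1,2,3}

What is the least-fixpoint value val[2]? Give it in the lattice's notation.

Worklist (8 pops):
  #1 pop 0: in={0} → {0,1,3} (was {0,1}); enqueue []
  #2 pop 1: in={0,1,3} → {0,1} (was {0}); enqueue [0]
  #3 pop 2: in={0,1,3} → {0,1,2,3} (was {}); enqueue [1]
  #4 pop 0: in={0,1} → {0,1,3} (no change)
  #5 pop 1: in={0,1,2,3} → {0,1,2} (was {0,1}); enqueue [0,2]
  #6 pop 0: in={0,1,2} → {0,1,2,3} (was {0,1,3}); enqueue [1]
  #7 pop 2: in={0,1,2,3} → {0,1,2,3} (no change)
  #8 pop 1: in={0,1,2,3} → {0,1,2} (no change)

Fixpoint:
  val[0] = {0,1,2,3}
  val[1] = {0,1,2}
  val[2] = {0,1,2,3}

{0,1,2,3}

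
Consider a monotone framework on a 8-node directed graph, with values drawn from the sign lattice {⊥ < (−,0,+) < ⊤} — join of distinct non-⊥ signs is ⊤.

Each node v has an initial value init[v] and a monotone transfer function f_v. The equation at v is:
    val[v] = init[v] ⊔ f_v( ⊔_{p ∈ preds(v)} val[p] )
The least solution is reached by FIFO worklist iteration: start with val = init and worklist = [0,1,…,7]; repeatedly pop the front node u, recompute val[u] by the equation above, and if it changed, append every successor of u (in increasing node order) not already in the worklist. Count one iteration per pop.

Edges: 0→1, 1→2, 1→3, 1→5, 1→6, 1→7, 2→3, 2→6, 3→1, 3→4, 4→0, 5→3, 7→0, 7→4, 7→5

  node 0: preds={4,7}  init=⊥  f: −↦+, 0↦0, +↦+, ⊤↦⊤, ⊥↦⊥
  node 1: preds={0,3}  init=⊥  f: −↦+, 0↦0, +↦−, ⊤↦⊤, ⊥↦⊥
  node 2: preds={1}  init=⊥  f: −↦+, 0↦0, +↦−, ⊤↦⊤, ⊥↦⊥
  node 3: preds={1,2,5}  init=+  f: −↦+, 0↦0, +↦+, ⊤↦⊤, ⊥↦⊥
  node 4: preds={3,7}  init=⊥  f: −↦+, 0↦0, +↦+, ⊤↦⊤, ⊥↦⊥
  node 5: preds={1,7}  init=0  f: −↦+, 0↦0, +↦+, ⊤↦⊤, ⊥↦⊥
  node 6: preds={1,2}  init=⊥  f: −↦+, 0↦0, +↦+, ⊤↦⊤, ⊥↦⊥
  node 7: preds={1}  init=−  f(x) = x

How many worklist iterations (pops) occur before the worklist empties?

20

Worklist (20 pops):
  #1 pop 0: in=− → + (was ⊥); enqueue []
  #2 pop 1: in=+ → − (was ⊥); enqueue []
  #3 pop 2: in=− → + (was ⊥); enqueue []
  #4 pop 3: in=⊤ → ⊤ (was +); enqueue [1]
  #5 pop 4: in=⊤ → ⊤ (was ⊥); enqueue [0]
  #6 pop 5: in=− → ⊤ (was 0); enqueue [3]
  #7 pop 6: in=⊤ → ⊤ (was ⊥); enqueue []
  #8 pop 7: in=− → − (no change)
  #9 pop 1: in=⊤ → ⊤ (was −); enqueue [2,5,6,7]
  #10 pop 0: in=⊤ → ⊤ (was +); enqueue [1]
  #11 pop 3: in=⊤ → ⊤ (no change)
  #12 pop 2: in=⊤ → ⊤ (was +); enqueue [3]
  #13 pop 5: in=⊤ → ⊤ (no change)
  #14 pop 6: in=⊤ → ⊤ (no change)
  #15 pop 7: in=⊤ → ⊤ (was −); enqueue [0,4,5]
  #16 pop 1: in=⊤ → ⊤ (no change)
  #17 pop 3: in=⊤ → ⊤ (no change)
  #18 pop 0: in=⊤ → ⊤ (no change)
  #19 pop 4: in=⊤ → ⊤ (no change)
  #20 pop 5: in=⊤ → ⊤ (no change)

Fixpoint:
  val[0] = ⊤
  val[1] = ⊤
  val[2] = ⊤
  val[3] = ⊤
  val[4] = ⊤
  val[5] = ⊤
  val[6] = ⊤
  val[7] = ⊤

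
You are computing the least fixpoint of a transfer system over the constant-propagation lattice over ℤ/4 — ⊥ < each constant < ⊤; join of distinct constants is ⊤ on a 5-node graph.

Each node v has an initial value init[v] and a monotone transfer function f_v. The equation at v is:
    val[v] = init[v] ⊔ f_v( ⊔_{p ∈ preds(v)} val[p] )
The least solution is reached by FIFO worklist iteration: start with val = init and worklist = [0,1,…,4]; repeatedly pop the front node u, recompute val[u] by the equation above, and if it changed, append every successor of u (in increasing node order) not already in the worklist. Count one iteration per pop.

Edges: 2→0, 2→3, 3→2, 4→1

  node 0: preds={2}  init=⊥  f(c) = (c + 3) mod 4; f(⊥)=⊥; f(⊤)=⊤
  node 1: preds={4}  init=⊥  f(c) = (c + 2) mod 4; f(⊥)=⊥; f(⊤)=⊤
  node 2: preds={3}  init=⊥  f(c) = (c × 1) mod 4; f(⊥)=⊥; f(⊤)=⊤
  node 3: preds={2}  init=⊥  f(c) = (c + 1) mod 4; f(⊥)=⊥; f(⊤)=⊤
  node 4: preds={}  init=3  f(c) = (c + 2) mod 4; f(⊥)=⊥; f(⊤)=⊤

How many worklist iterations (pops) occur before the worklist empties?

Trace (5 dequeues):
  [1] u=0 | in ⊥ | out ⊥ | ==
  [2] u=1 | in 3 | out 1 | prev ⊥ | push {}
  [3] u=2 | in ⊥ | out ⊥ | ==
  [4] u=3 | in ⊥ | out ⊥ | ==
  [5] u=4 | in ⊥ | out 3 | ==

Converged values:
  [0] ⊥
  [1] 1
  [2] ⊥
  [3] ⊥
  [4] 3

5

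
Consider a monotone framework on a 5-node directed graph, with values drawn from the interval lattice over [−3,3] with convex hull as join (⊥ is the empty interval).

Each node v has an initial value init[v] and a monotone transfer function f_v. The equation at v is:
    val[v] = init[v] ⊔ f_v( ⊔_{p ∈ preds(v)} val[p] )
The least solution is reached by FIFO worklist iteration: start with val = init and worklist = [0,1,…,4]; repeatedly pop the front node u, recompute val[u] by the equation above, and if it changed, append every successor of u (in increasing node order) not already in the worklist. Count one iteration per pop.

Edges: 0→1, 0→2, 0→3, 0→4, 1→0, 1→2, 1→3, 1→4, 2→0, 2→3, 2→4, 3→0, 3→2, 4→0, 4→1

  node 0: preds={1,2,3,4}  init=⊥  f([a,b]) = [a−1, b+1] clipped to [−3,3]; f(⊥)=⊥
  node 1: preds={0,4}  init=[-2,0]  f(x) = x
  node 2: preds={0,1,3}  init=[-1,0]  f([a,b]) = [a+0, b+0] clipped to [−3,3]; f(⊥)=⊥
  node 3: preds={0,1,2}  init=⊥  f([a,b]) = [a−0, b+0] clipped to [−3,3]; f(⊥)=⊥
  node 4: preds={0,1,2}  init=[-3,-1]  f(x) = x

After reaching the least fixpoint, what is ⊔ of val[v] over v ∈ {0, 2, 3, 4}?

[-3,3]

Worklist (18 pops):
  #1 pop 0: in=[-3,0] → [-3,1] (was ⊥); enqueue []
  #2 pop 1: in=[-3,1] → [-3,1] (was [-2,0]); enqueue [0]
  #3 pop 2: in=[-3,1] → [-3,1] (was [-1,0]); enqueue []
  #4 pop 3: in=[-3,1] → [-3,1] (was ⊥); enqueue [2]
  #5 pop 4: in=[-3,1] → [-3,1] (was [-3,-1]); enqueue [1]
  #6 pop 0: in=[-3,1] → [-3,2] (was [-3,1]); enqueue [3,4]
  #7 pop 2: in=[-3,2] → [-3,2] (was [-3,1]); enqueue [0]
  #8 pop 1: in=[-3,2] → [-3,2] (was [-3,1]); enqueue [2]
  #9 pop 3: in=[-3,2] → [-3,2] (was [-3,1]); enqueue []
  #10 pop 4: in=[-3,2] → [-3,2] (was [-3,1]); enqueue [1]
  #11 pop 0: in=[-3,2] → [-3,3] (was [-3,2]); enqueue [3,4]
  #12 pop 2: in=[-3,3] → [-3,3] (was [-3,2]); enqueue [0]
  #13 pop 1: in=[-3,3] → [-3,3] (was [-3,2]); enqueue [2]
  #14 pop 3: in=[-3,3] → [-3,3] (was [-3,2]); enqueue []
  #15 pop 4: in=[-3,3] → [-3,3] (was [-3,2]); enqueue [1]
  #16 pop 0: in=[-3,3] → [-3,3] (no change)
  #17 pop 2: in=[-3,3] → [-3,3] (no change)
  #18 pop 1: in=[-3,3] → [-3,3] (no change)

Fixpoint:
  val[0] = [-3,3]
  val[1] = [-3,3]
  val[2] = [-3,3]
  val[3] = [-3,3]
  val[4] = [-3,3]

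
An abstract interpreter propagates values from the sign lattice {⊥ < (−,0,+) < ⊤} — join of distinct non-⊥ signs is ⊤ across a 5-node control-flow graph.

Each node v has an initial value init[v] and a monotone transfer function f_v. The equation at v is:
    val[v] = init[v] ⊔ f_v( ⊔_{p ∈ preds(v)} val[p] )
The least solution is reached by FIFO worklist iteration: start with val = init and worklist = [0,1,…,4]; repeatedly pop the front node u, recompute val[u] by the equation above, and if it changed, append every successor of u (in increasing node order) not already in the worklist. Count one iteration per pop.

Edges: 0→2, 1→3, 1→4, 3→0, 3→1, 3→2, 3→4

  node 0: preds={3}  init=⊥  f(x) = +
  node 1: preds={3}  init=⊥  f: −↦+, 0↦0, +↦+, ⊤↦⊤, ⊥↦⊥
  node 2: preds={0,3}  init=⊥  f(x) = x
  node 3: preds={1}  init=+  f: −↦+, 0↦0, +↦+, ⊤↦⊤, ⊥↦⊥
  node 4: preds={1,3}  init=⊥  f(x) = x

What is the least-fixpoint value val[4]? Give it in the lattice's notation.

+

Worklist (5 pops):
  #1 pop 0: in=+ → + (was ⊥); enqueue []
  #2 pop 1: in=+ → + (was ⊥); enqueue []
  #3 pop 2: in=+ → + (was ⊥); enqueue []
  #4 pop 3: in=+ → + (no change)
  #5 pop 4: in=+ → + (was ⊥); enqueue []

Fixpoint:
  val[0] = +
  val[1] = +
  val[2] = +
  val[3] = +
  val[4] = +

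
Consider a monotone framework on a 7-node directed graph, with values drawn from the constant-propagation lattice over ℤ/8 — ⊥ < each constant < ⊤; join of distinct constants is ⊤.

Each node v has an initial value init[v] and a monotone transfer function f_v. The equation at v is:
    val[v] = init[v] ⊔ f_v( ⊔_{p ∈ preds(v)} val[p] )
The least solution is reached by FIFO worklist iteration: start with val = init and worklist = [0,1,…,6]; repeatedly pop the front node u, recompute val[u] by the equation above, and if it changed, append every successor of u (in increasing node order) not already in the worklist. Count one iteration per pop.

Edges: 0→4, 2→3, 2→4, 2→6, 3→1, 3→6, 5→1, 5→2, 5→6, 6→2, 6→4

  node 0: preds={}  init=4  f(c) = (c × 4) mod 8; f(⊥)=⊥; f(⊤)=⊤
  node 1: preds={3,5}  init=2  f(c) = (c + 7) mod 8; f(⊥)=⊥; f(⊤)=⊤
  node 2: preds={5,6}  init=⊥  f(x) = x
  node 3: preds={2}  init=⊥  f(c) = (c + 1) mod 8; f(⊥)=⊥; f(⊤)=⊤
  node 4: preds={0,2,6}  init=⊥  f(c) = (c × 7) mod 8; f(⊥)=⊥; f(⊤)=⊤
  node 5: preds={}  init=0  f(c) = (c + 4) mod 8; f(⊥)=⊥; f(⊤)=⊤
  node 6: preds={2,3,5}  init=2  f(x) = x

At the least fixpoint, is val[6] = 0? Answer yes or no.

Worklist (10 pops):
  #1 pop 0: in=⊥ → 4 (no change)
  #2 pop 1: in=0 → ⊤ (was 2); enqueue []
  #3 pop 2: in=⊤ → ⊤ (was ⊥); enqueue []
  #4 pop 3: in=⊤ → ⊤ (was ⊥); enqueue [1]
  #5 pop 4: in=⊤ → ⊤ (was ⊥); enqueue []
  #6 pop 5: in=⊥ → 0 (no change)
  #7 pop 6: in=⊤ → ⊤ (was 2); enqueue [2,4]
  #8 pop 1: in=⊤ → ⊤ (no change)
  #9 pop 2: in=⊤ → ⊤ (no change)
  #10 pop 4: in=⊤ → ⊤ (no change)

Fixpoint:
  val[0] = 4
  val[1] = ⊤
  val[2] = ⊤
  val[3] = ⊤
  val[4] = ⊤
  val[5] = 0
  val[6] = ⊤

no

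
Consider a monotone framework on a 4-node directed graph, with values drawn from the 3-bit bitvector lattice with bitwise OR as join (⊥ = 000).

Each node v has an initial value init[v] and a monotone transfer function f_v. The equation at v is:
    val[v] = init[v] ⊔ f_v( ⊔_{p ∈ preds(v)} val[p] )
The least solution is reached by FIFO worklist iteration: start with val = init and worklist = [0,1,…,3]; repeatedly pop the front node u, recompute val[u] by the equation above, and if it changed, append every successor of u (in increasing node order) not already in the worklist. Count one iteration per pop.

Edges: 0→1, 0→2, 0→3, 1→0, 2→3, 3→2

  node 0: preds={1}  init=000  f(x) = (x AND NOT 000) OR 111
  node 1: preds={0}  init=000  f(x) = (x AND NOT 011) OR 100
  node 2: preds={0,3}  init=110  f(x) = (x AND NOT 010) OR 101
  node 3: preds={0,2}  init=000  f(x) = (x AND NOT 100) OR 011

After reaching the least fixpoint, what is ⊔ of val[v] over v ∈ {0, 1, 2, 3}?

Worklist (6 pops):
  #1 pop 0: in=000 → 111 (was 000); enqueue []
  #2 pop 1: in=111 → 100 (was 000); enqueue [0]
  #3 pop 2: in=111 → 111 (was 110); enqueue []
  #4 pop 3: in=111 → 011 (was 000); enqueue [2]
  #5 pop 0: in=100 → 111 (no change)
  #6 pop 2: in=111 → 111 (no change)

Fixpoint:
  val[0] = 111
  val[1] = 100
  val[2] = 111
  val[3] = 011

111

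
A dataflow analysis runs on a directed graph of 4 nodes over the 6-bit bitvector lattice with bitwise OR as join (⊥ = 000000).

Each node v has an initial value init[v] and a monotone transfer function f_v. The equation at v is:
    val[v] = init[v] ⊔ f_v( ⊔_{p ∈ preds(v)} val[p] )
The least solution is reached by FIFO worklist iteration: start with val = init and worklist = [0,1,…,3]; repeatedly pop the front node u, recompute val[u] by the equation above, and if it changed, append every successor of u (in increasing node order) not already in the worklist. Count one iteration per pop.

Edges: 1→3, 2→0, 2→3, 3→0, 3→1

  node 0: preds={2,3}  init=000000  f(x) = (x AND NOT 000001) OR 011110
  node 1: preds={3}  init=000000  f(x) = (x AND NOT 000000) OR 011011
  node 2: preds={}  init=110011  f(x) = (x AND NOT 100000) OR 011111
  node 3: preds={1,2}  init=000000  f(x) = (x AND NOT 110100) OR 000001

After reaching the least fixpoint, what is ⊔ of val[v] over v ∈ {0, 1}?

111111

Iteration log — 6 steps:
  step 1. node 0  ⊔preds=110011  new=111110  old=000000  +wl: 
  step 2. node 1  ⊔preds=000000  new=011011  old=000000  +wl: 
  step 3. node 2  ⊔preds=000000  new=111111  old=110011  +wl: 0
  step 4. node 3  ⊔preds=111111  new=001011  old=000000  +wl: 1
  step 5. node 0  ⊔preds=111111  new=111110  stable
  step 6. node 1  ⊔preds=001011  new=011011  stable

Least fixpoint reached:
  node 0: 111110
  node 1: 011011
  node 2: 111111
  node 3: 001011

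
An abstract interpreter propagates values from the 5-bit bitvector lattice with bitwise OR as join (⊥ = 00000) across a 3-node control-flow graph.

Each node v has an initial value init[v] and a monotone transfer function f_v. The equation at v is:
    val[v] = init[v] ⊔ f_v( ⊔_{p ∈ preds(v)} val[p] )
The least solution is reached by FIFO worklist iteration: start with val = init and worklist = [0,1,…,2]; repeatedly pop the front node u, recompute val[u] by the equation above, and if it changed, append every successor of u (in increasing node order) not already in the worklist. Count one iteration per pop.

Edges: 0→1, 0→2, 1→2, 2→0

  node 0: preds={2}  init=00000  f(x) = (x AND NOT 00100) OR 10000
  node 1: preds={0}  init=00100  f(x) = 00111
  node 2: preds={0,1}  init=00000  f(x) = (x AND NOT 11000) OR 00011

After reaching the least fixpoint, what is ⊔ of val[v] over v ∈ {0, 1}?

10111

Worklist (6 pops):
  #1 pop 0: in=00000 → 10000 (was 00000); enqueue []
  #2 pop 1: in=10000 → 00111 (was 00100); enqueue []
  #3 pop 2: in=10111 → 00111 (was 00000); enqueue [0]
  #4 pop 0: in=00111 → 10011 (was 10000); enqueue [1,2]
  #5 pop 1: in=10011 → 00111 (no change)
  #6 pop 2: in=10111 → 00111 (no change)

Fixpoint:
  val[0] = 10011
  val[1] = 00111
  val[2] = 00111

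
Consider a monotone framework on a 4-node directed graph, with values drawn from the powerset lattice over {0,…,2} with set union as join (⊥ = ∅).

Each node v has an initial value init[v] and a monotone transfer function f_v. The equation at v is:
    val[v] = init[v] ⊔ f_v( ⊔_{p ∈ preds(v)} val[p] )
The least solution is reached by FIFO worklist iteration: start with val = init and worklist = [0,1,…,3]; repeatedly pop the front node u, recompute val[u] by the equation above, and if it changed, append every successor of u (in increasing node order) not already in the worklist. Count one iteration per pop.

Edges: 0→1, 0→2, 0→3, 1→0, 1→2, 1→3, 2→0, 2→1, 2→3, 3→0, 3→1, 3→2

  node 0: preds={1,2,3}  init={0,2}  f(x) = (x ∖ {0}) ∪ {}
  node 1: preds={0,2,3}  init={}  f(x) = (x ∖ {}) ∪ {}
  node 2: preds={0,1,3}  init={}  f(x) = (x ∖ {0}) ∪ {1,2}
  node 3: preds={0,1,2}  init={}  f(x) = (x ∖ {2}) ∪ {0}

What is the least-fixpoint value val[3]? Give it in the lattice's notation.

Iteration log — 9 steps:
  step 1. node 0  ⊔preds={}  new={0,2}  stable
  step 2. node 1  ⊔preds={0,2}  new={0,2}  old={}  +wl: 0
  step 3. node 2  ⊔preds={0,2}  new={1,2}  old={}  +wl: 1
  step 4. node 3  ⊔preds={0,1,2}  new={0,1}  old={}  +wl: 2
  step 5. node 0  ⊔preds={0,1,2}  new={0,1,2}  old={0,2}  +wl: 3
  step 6. node 1  ⊔preds={0,1,2}  new={0,1,2}  old={0,2}  +wl: 0
  step 7. node 2  ⊔preds={0,1,2}  new={1,2}  stable
  step 8. node 3  ⊔preds={0,1,2}  new={0,1}  stable
  step 9. node 0  ⊔preds={0,1,2}  new={0,1,2}  stable

Least fixpoint reached:
  node 0: {0,1,2}
  node 1: {0,1,2}
  node 2: {1,2}
  node 3: {0,1}

{0,1}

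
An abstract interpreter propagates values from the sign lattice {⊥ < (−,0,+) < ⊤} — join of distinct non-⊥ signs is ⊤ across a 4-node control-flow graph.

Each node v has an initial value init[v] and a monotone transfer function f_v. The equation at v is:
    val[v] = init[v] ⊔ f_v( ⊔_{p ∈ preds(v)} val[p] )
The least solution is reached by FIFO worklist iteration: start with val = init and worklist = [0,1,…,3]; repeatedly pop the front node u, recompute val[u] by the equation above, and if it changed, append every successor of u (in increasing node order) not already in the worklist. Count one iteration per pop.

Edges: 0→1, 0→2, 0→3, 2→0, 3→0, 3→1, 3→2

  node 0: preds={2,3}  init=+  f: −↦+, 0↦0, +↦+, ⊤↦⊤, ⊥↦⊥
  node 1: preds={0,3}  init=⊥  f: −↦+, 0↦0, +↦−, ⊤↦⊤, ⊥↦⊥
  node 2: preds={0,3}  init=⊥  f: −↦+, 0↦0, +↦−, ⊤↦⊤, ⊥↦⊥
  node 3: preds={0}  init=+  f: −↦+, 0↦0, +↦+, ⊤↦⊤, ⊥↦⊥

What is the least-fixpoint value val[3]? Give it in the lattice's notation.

Iteration log — 11 steps:
  step 1. node 0  ⊔preds=+  new=+  stable
  step 2. node 1  ⊔preds=+  new=−  old=⊥  +wl: 
  step 3. node 2  ⊔preds=+  new=−  old=⊥  +wl: 0
  step 4. node 3  ⊔preds=+  new=+  stable
  step 5. node 0  ⊔preds=⊤  new=⊤  old=+  +wl: 1,2,3
  step 6. node 1  ⊔preds=⊤  new=⊤  old=−  +wl: 
  step 7. node 2  ⊔preds=⊤  new=⊤  old=−  +wl: 0
  step 8. node 3  ⊔preds=⊤  new=⊤  old=+  +wl: 1,2
  step 9. node 0  ⊔preds=⊤  new=⊤  stable
  step 10. node 1  ⊔preds=⊤  new=⊤  stable
  step 11. node 2  ⊔preds=⊤  new=⊤  stable

Least fixpoint reached:
  node 0: ⊤
  node 1: ⊤
  node 2: ⊤
  node 3: ⊤

⊤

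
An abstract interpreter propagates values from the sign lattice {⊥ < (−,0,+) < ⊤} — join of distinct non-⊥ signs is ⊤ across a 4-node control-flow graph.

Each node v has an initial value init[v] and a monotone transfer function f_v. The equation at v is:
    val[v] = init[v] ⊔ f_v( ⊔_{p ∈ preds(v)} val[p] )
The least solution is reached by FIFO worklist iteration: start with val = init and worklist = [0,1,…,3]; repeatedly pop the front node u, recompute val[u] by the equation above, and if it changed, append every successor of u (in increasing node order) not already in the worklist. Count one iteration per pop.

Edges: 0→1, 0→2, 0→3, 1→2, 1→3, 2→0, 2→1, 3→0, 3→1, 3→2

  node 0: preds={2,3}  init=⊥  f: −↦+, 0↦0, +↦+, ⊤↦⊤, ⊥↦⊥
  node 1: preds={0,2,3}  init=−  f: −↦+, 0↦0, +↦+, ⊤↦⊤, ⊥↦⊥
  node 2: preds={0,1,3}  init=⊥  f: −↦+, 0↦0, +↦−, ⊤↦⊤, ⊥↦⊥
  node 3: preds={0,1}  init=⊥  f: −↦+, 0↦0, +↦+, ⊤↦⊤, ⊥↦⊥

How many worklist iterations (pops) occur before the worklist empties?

Iteration log — 12 steps:
  step 1. node 0  ⊔preds=⊥  new=⊥  stable
  step 2. node 1  ⊔preds=⊥  new=−  stable
  step 3. node 2  ⊔preds=−  new=+  old=⊥  +wl: 0,1
  step 4. node 3  ⊔preds=−  new=+  old=⊥  +wl: 2
  step 5. node 0  ⊔preds=+  new=+  old=⊥  +wl: 3
  step 6. node 1  ⊔preds=+  new=⊤  old=−  +wl: 
  step 7. node 2  ⊔preds=⊤  new=⊤  old=+  +wl: 0,1
  step 8. node 3  ⊔preds=⊤  new=⊤  old=+  +wl: 2
  step 9. node 0  ⊔preds=⊤  new=⊤  old=+  +wl: 3
  step 10. node 1  ⊔preds=⊤  new=⊤  stable
  step 11. node 2  ⊔preds=⊤  new=⊤  stable
  step 12. node 3  ⊔preds=⊤  new=⊤  stable

Least fixpoint reached:
  node 0: ⊤
  node 1: ⊤
  node 2: ⊤
  node 3: ⊤

12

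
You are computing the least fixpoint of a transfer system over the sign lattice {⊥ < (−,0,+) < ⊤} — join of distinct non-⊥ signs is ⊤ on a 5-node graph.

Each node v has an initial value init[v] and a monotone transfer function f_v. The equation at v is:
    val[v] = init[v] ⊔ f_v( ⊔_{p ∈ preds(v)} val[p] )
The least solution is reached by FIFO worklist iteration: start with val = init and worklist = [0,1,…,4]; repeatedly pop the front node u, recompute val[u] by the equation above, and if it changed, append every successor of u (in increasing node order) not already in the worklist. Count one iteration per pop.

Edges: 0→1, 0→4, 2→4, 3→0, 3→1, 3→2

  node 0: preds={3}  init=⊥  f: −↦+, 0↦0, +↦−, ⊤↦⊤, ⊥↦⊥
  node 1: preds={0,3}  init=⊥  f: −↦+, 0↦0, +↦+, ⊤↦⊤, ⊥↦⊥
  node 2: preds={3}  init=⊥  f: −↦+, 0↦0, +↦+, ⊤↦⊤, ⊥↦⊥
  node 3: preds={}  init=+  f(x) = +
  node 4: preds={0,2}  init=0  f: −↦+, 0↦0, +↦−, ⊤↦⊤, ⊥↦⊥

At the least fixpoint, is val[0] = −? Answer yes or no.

yes

Worklist (5 pops):
  #1 pop 0: in=+ → − (was ⊥); enqueue []
  #2 pop 1: in=⊤ → ⊤ (was ⊥); enqueue []
  #3 pop 2: in=+ → + (was ⊥); enqueue []
  #4 pop 3: in=⊥ → + (no change)
  #5 pop 4: in=⊤ → ⊤ (was 0); enqueue []

Fixpoint:
  val[0] = −
  val[1] = ⊤
  val[2] = +
  val[3] = +
  val[4] = ⊤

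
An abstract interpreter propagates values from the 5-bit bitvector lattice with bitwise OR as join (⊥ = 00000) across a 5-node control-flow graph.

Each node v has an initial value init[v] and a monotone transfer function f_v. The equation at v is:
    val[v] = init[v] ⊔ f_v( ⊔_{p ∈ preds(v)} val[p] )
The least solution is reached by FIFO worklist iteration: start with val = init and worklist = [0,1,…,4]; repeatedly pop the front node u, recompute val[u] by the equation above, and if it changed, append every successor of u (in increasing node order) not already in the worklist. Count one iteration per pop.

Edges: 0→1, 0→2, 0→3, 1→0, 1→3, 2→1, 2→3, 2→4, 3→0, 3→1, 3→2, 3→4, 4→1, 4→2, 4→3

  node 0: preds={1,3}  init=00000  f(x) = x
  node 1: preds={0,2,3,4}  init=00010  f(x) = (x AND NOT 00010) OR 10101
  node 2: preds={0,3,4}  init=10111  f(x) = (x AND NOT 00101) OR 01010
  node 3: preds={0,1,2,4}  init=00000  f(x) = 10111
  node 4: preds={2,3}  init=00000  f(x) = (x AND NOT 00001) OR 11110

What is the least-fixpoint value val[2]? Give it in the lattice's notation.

Trace (13 dequeues):
  [1] u=0 | in 00010 | out 00010 | prev 00000 | push {}
  [2] u=1 | in 10111 | out 10111 | prev 00010 | push {0}
  [3] u=2 | in 00010 | out 11111 | prev 10111 | push {1}
  [4] u=3 | in 11111 | out 10111 | prev 00000 | push {2}
  [5] u=4 | in 11111 | out 11110 | prev 00000 | push {3}
  [6] u=0 | in 10111 | out 10111 | prev 00010 | push {}
  [7] u=1 | in 11111 | out 11111 | prev 10111 | push {0}
  [8] u=2 | in 11111 | out 11111 | ==
  [9] u=3 | in 11111 | out 10111 | ==
  [10] u=0 | in 11111 | out 11111 | prev 10111 | push {1,2,3}
  [11] u=1 | in 11111 | out 11111 | ==
  [12] u=2 | in 11111 | out 11111 | ==
  [13] u=3 | in 11111 | out 10111 | ==

Converged values:
  [0] 11111
  [1] 11111
  [2] 11111
  [3] 10111
  [4] 11110

11111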